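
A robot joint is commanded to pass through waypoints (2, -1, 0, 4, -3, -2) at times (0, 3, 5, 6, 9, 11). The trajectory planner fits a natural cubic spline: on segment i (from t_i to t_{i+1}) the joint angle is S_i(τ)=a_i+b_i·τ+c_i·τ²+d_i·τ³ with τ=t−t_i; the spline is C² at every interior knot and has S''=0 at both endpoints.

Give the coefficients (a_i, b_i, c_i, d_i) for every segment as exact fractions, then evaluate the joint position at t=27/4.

Δ: Δ0=-1, Δ1=1/2, Δ2=4, Δ3=-7/3, Δ4=1/2
row 1: diag=10, rhs=9; c'=1/5, d'=9/10
row 2: denom=6−2·1/5=28/5; d'=(21−2·9/10)/(28/5)=24/7
row 3: denom=8−1·5/28=219/28; d'=(-38−1·24/7)/(219/28)=-1160/219
row 4: denom=10−3·28/73=646/73; d'=(17−3·-1160/219)/(646/73)=2401/646
back: M4=2401/646
back: M3=-1160/219−28/73·2401/646=-6514/969
back: M2=24/7−5/28·-6514/969=8971/1938
back: M1=9/10−1/5·8971/1938=-25/969
M: M0=0, M1=-25/969, M2=8971/1938, M3=-6514/969, M4=2401/646, M5=0
seg 0: a=2, c=M0/2=0, d=(M1−M0)/(6·3)=-25/17442, b=Δ0−h0·(2M0+M1)/6=-1913/1938
seg 1: a=-1, c=M1/2=-25/1938, d=(M2−M1)/(6·2)=3007/7752, b=Δ1−h1·(2M1+M2)/6=-994/969
seg 2: a=0, c=M2/2=8971/3876, d=(M3−M2)/(6·1)=-7333/3876, b=Δ2−h2·(2M2+M3)/6=2311/646
seg 3: a=4, c=M3/2=-3257/969, d=(M4−M3)/(6·3)=20231/34884, b=Δ3−h3·(2M3+M4)/6=577/228
seg 4: a=-3, c=M4/2=2401/1292, d=(M5−M4)/(6·2)=-2401/7752, b=Δ4−h4·(2M4+M5)/6=-3833/1938
t_q=27/4 → seg 3, τ=3/4; S=4+577/228·τ+-3257/969·τ²+20231/34884·τ³=351591/82688

  seg 0: a=2 b=-1913/1938 c=0 d=-25/17442
  seg 1: a=-1 b=-994/969 c=-25/1938 d=3007/7752
  seg 2: a=0 b=2311/646 c=8971/3876 d=-7333/3876
  seg 3: a=4 b=577/228 c=-3257/969 d=20231/34884
  seg 4: a=-3 b=-3833/1938 c=2401/1292 d=-2401/7752
S(27/4) = 351591/82688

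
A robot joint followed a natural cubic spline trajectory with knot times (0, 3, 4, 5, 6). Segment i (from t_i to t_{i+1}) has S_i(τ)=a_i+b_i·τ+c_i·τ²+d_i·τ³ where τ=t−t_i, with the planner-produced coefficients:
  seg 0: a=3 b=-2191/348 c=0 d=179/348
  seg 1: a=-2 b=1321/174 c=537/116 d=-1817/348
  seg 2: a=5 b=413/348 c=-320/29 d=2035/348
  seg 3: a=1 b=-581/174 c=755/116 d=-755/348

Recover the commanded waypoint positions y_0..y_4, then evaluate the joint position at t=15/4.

y_0 = S_0(0) = a_0 = 3
y_1 = S_1(0) = a_1 = -2
y_2 = S_2(0) = a_2 = 5
y_3 = S_3(0) = a_3 = 1
y_4 = S_3(1) = 2
t_q=15/4 is in segment 1 (τ=3/4); S_1(τ)=30403/7424

y_0=3 y_1=-2 y_2=5 y_3=1 y_4=2
S(15/4) = 30403/7424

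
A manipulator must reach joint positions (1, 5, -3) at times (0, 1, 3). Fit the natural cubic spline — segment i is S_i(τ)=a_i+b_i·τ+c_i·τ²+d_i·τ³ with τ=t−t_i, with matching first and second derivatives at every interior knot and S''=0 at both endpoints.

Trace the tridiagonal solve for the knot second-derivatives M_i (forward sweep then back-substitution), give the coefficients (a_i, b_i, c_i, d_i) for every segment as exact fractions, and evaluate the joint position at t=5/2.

Δ: Δ0=4, Δ1=-4
row 1: diag=6, rhs=-48; c'=1/3, d'=-8
back: M1=-8
M: M0=0, M1=-8, M2=0
seg 0: a=1, c=M0/2=0, d=(M1−M0)/(6·1)=-4/3, b=Δ0−h0·(2M0+M1)/6=16/3
seg 1: a=5, c=M1/2=-4, d=(M2−M1)/(6·2)=2/3, b=Δ1−h1·(2M1+M2)/6=4/3
t_q=5/2 → seg 1, τ=3/2; S=5+4/3·τ+-4·τ²+2/3·τ³=1/4

  seg 0: a=1 b=16/3 c=0 d=-4/3
  seg 1: a=5 b=4/3 c=-4 d=2/3
S(5/2) = 1/4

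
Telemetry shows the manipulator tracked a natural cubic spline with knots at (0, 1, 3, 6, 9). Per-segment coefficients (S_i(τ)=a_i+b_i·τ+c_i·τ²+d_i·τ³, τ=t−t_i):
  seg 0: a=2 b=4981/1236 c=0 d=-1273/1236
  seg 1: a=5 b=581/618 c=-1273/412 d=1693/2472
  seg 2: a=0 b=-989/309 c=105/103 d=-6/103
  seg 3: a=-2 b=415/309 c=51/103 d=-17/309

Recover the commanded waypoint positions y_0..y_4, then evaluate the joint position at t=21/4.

y_0=2 y_1=5 y_2=0 y_3=-2 y_4=5
S(21/4) = -8913/3296

y_0 = S_0(0) = a_0 = 2
y_1 = S_1(0) = a_1 = 5
y_2 = S_2(0) = a_2 = 0
y_3 = S_3(0) = a_3 = -2
y_4 = S_3(3) = 5
t_q=21/4 is in segment 2 (τ=9/4); S_2(τ)=-8913/3296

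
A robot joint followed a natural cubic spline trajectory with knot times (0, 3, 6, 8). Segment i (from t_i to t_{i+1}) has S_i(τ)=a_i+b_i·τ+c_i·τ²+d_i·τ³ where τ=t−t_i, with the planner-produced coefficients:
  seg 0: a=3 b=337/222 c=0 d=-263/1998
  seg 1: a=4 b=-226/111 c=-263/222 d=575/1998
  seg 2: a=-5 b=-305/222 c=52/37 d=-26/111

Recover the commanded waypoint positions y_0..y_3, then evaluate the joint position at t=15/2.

y_0 = S_0(0) = a_0 = 3
y_1 = S_1(0) = a_1 = 4
y_2 = S_2(0) = a_2 = -5
y_3 = S_2(2) = -4
t_q=15/2 is in segment 2 (τ=3/2); S_2(τ)=-347/74

y_0=3 y_1=4 y_2=-5 y_3=-4
S(15/2) = -347/74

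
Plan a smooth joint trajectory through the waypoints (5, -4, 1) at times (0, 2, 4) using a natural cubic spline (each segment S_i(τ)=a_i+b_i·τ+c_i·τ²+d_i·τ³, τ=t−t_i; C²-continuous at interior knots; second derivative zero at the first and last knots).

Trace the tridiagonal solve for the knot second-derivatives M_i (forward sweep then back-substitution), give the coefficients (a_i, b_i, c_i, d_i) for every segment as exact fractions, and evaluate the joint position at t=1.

  seg 0: a=5 b=-25/4 c=0 d=7/16
  seg 1: a=-4 b=-1 c=21/8 d=-7/16
S(1) = -13/16

Δ: Δ0=-9/2, Δ1=5/2
row 1: diag=8, rhs=42; c'=1/4, d'=21/4
back: M1=21/4
M: M0=0, M1=21/4, M2=0
seg 0: a=5, c=M0/2=0, d=(M1−M0)/(6·2)=7/16, b=Δ0−h0·(2M0+M1)/6=-25/4
seg 1: a=-4, c=M1/2=21/8, d=(M2−M1)/(6·2)=-7/16, b=Δ1−h1·(2M1+M2)/6=-1
t_q=1 → seg 0, τ=1; S=5+-25/4·τ+0·τ²+7/16·τ³=-13/16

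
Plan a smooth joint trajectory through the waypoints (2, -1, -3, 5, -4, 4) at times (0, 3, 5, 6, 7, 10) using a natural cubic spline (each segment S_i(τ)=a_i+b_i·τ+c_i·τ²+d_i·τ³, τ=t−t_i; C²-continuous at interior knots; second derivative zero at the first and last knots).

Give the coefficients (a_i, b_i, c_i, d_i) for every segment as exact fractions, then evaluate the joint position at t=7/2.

Δ: Δ0=-1, Δ1=-1, Δ2=8, Δ3=-9, Δ4=8/3
row 1: diag=10, rhs=0; c'=1/5, d'=0
row 2: denom=6−2·1/5=28/5; d'=(54−2·0)/(28/5)=135/14
row 3: denom=4−1·5/28=107/28; d'=(-102−1·135/14)/(107/28)=-3126/107
row 4: denom=8−1·28/107=828/107; d'=(70−1·-3126/107)/(828/107)=2654/207
back: M4=2654/207
back: M3=-3126/107−28/107·2654/207=-6742/207
back: M2=135/14−5/28·-6742/207=3200/207
back: M1=0−1/5·3200/207=-640/207
M: M0=0, M1=-640/207, M2=3200/207, M3=-6742/207, M4=2654/207, M5=0
seg 0: a=2, c=M0/2=0, d=(M1−M0)/(6·3)=-320/1863, b=Δ0−h0·(2M0+M1)/6=113/207
seg 1: a=-1, c=M1/2=-320/207, d=(M2−M1)/(6·2)=320/207, b=Δ1−h1·(2M1+M2)/6=-847/207
seg 2: a=-3, c=M2/2=1600/207, d=(M3−M2)/(6·1)=-1657/207, b=Δ2−h2·(2M2+M3)/6=571/69
seg 3: a=5, c=M3/2=-3371/207, d=(M4−M3)/(6·1)=174/23, b=Δ3−h3·(2M3+M4)/6=-58/207
seg 4: a=-4, c=M4/2=1327/207, d=(M5−M4)/(6·3)=-1327/1863, b=Δ4−h4·(2M4+M5)/6=-2102/207
t_q=7/2 → seg 1, τ=1/2; S=-1+-847/207·τ+-320/207·τ²+320/207·τ³=-149/46

  seg 0: a=2 b=113/207 c=0 d=-320/1863
  seg 1: a=-1 b=-847/207 c=-320/207 d=320/207
  seg 2: a=-3 b=571/69 c=1600/207 d=-1657/207
  seg 3: a=5 b=-58/207 c=-3371/207 d=174/23
  seg 4: a=-4 b=-2102/207 c=1327/207 d=-1327/1863
S(7/2) = -149/46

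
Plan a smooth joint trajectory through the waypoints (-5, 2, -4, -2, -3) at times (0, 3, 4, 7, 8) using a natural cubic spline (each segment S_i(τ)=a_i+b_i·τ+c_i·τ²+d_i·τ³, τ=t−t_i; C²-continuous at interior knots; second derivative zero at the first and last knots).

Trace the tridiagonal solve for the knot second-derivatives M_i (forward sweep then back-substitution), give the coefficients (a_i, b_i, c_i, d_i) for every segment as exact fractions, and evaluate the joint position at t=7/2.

Δ: Δ0=7/3, Δ1=-6, Δ2=2/3, Δ3=-1
row 1: diag=8, rhs=-50; c'=1/8, d'=-25/4
row 2: denom=8−1·1/8=63/8; d'=(40−1·-25/4)/(63/8)=370/63
row 3: denom=8−3·8/21=48/7; d'=(-10−3·370/63)/(48/7)=-145/36
back: M3=-145/36
back: M2=370/63−8/21·-145/36=200/27
back: M1=-25/4−1/8·200/27=-775/108
M: M0=0, M1=-775/108, M2=200/27, M3=-145/36, M4=0
seg 0: a=-5, c=M0/2=0, d=(M1−M0)/(6·3)=-775/1944, b=Δ0−h0·(2M0+M1)/6=1279/216
seg 1: a=2, c=M1/2=-775/216, d=(M2−M1)/(6·1)=175/72, b=Δ1−h1·(2M1+M2)/6=-523/108
seg 2: a=-4, c=M2/2=100/27, d=(M3−M2)/(6·3)=-1235/1944, b=Δ2−h2·(2M2+M3)/6=-1021/216
seg 3: a=-2, c=M3/2=-145/72, d=(M4−M3)/(6·1)=145/216, b=Δ3−h3·(2M3+M4)/6=37/108
t_q=7/2 → seg 1, τ=1/2; S=2+-523/108·τ+-775/216·τ²+175/72·τ³=-1753/1728

  seg 0: a=-5 b=1279/216 c=0 d=-775/1944
  seg 1: a=2 b=-523/108 c=-775/216 d=175/72
  seg 2: a=-4 b=-1021/216 c=100/27 d=-1235/1944
  seg 3: a=-2 b=37/108 c=-145/72 d=145/216
S(7/2) = -1753/1728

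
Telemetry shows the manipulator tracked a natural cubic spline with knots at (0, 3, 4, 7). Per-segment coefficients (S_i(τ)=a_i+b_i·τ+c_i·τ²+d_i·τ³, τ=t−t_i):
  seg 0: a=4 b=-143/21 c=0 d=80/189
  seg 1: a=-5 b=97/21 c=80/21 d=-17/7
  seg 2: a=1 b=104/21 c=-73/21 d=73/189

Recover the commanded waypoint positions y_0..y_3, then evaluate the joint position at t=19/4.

y_0 = S_0(0) = a_0 = 4
y_1 = S_1(0) = a_1 = -5
y_2 = S_2(0) = a_2 = 1
y_3 = S_2(3) = -5
t_q=19/4 is in segment 2 (τ=3/4); S_2(τ)=187/64

y_0=4 y_1=-5 y_2=1 y_3=-5
S(19/4) = 187/64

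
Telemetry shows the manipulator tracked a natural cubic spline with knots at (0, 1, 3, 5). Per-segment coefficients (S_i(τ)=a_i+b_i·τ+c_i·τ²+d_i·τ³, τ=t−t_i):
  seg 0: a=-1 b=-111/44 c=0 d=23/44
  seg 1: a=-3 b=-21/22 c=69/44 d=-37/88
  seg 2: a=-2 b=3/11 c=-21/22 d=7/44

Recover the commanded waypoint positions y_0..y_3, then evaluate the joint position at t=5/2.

y_0=-1 y_1=-3 y_2=-2 y_3=-4
S(5/2) = -1635/704

y_0 = S_0(0) = a_0 = -1
y_1 = S_1(0) = a_1 = -3
y_2 = S_2(0) = a_2 = -2
y_3 = S_2(2) = -4
t_q=5/2 is in segment 1 (τ=3/2); S_1(τ)=-1635/704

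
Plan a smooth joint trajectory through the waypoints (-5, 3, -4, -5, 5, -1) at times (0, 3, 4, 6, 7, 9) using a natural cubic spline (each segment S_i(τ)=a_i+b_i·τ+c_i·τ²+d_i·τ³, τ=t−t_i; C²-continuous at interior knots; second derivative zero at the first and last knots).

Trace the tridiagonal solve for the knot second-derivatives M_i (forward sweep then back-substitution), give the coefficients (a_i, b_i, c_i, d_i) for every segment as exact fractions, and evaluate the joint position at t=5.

  seg 0: a=-5 b=56971/8718 c=0 d=-1249/2906
  seg 1: a=3 b=-22099/4359 c=-11241/2906 d=16895/8718
  seg 2: a=-4 b=-60959/8718 c=2827/1453 d=5669/8718
  seg 3: a=-5 b=74917/8718 c=8496/1453 d=-38713/8718
  seg 4: a=5 b=30365/4359 c=-21721/2906 d=21721/17436
S(5) = -12200/1453

Δ: Δ0=8/3, Δ1=-7, Δ2=-1/2, Δ3=10, Δ4=-3
row 1: diag=8, rhs=-58; c'=1/8, d'=-29/4
row 2: denom=6−1·1/8=47/8; d'=(39−1·-29/4)/(47/8)=370/47
row 3: denom=6−2·16/47=250/47; d'=(63−2·370/47)/(250/47)=2221/250
row 4: denom=6−1·47/250=1453/250; d'=(-78−1·2221/250)/(1453/250)=-21721/1453
back: M4=-21721/1453
back: M3=2221/250−47/250·-21721/1453=16992/1453
back: M2=370/47−16/47·16992/1453=5654/1453
back: M1=-29/4−1/8·5654/1453=-11241/1453
M: M0=0, M1=-11241/1453, M2=5654/1453, M3=16992/1453, M4=-21721/1453, M5=0
seg 0: a=-5, c=M0/2=0, d=(M1−M0)/(6·3)=-1249/2906, b=Δ0−h0·(2M0+M1)/6=56971/8718
seg 1: a=3, c=M1/2=-11241/2906, d=(M2−M1)/(6·1)=16895/8718, b=Δ1−h1·(2M1+M2)/6=-22099/4359
seg 2: a=-4, c=M2/2=2827/1453, d=(M3−M2)/(6·2)=5669/8718, b=Δ2−h2·(2M2+M3)/6=-60959/8718
seg 3: a=-5, c=M3/2=8496/1453, d=(M4−M3)/(6·1)=-38713/8718, b=Δ3−h3·(2M3+M4)/6=74917/8718
seg 4: a=5, c=M4/2=-21721/2906, d=(M5−M4)/(6·2)=21721/17436, b=Δ4−h4·(2M4+M5)/6=30365/4359
t_q=5 → seg 2, τ=1; S=-4+-60959/8718·τ+2827/1453·τ²+5669/8718·τ³=-12200/1453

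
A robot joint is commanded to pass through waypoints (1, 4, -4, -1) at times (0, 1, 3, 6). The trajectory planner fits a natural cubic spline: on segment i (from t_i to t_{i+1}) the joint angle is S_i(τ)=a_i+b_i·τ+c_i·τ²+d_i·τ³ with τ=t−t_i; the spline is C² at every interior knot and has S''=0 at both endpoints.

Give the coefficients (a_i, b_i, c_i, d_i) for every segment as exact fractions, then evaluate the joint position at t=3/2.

Δ: Δ0=3, Δ1=-4, Δ2=1
row 1: diag=6, rhs=-42; c'=1/3, d'=-7
row 2: denom=10−2·1/3=28/3; d'=(30−2·-7)/(28/3)=33/7
back: M2=33/7
back: M1=-7−1/3·33/7=-60/7
M: M0=0, M1=-60/7, M2=33/7, M3=0
seg 0: a=1, c=M0/2=0, d=(M1−M0)/(6·1)=-10/7, b=Δ0−h0·(2M0+M1)/6=31/7
seg 1: a=4, c=M1/2=-30/7, d=(M2−M1)/(6·2)=31/28, b=Δ1−h1·(2M1+M2)/6=1/7
seg 2: a=-4, c=M2/2=33/14, d=(M3−M2)/(6·3)=-11/42, b=Δ2−h2·(2M2+M3)/6=-26/7
t_q=3/2 → seg 1, τ=1/2; S=4+1/7·τ+-30/7·τ²+31/28·τ³=703/224

  seg 0: a=1 b=31/7 c=0 d=-10/7
  seg 1: a=4 b=1/7 c=-30/7 d=31/28
  seg 2: a=-4 b=-26/7 c=33/14 d=-11/42
S(3/2) = 703/224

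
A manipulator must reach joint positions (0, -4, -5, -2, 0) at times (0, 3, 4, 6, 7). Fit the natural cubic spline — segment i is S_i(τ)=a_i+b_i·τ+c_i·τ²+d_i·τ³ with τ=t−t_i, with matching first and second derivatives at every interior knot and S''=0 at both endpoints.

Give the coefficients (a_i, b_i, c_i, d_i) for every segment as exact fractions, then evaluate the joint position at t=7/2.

Δ: Δ0=-4/3, Δ1=-1, Δ2=3/2, Δ3=2
row 1: diag=8, rhs=2; c'=1/8, d'=1/4
row 2: denom=6−1·1/8=47/8; d'=(15−1·1/4)/(47/8)=118/47
row 3: denom=6−2·16/47=250/47; d'=(3−2·118/47)/(250/47)=-19/50
back: M3=-19/50
back: M2=118/47−16/47·-19/50=66/25
back: M1=1/4−1/8·66/25=-2/25
M: M0=0, M1=-2/25, M2=66/25, M3=-19/50, M4=0
seg 0: a=0, c=M0/2=0, d=(M1−M0)/(6·3)=-1/225, b=Δ0−h0·(2M0+M1)/6=-97/75
seg 1: a=-4, c=M1/2=-1/25, d=(M2−M1)/(6·1)=34/75, b=Δ1−h1·(2M1+M2)/6=-106/75
seg 2: a=-5, c=M2/2=33/25, d=(M3−M2)/(6·2)=-151/600, b=Δ2−h2·(2M2+M3)/6=-2/15
seg 3: a=-2, c=M3/2=-19/100, d=(M4−M3)/(6·1)=19/300, b=Δ3−h3·(2M3+M4)/6=319/150
t_q=7/2 → seg 1, τ=1/2; S=-4+-106/75·τ+-1/25·τ²+34/75·τ³=-233/50

  seg 0: a=0 b=-97/75 c=0 d=-1/225
  seg 1: a=-4 b=-106/75 c=-1/25 d=34/75
  seg 2: a=-5 b=-2/15 c=33/25 d=-151/600
  seg 3: a=-2 b=319/150 c=-19/100 d=19/300
S(7/2) = -233/50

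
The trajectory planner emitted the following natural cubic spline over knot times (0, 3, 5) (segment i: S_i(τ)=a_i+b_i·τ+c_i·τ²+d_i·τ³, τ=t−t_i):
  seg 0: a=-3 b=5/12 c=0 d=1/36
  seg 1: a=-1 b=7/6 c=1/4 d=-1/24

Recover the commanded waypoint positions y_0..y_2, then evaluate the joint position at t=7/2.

y_0=-3 y_1=-1 y_2=2
S(7/2) = -23/64

y_0 = S_0(0) = a_0 = -3
y_1 = S_1(0) = a_1 = -1
y_2 = S_1(2) = 2
t_q=7/2 is in segment 1 (τ=1/2); S_1(τ)=-23/64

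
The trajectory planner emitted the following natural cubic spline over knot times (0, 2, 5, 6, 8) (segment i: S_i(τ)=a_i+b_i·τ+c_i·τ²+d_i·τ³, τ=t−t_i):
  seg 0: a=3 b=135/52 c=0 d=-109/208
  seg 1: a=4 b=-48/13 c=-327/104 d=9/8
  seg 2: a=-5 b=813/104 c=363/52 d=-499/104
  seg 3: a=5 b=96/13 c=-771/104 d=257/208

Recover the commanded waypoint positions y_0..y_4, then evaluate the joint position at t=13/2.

y_0 = S_0(0) = a_0 = 3
y_1 = S_1(0) = a_1 = 4
y_2 = S_2(0) = a_2 = -5
y_3 = S_3(0) = a_3 = 5
y_4 = S_3(2) = 0
t_q=13/2 is in segment 3 (τ=1/2); S_3(τ)=11637/1664

y_0=3 y_1=4 y_2=-5 y_3=5 y_4=0
S(13/2) = 11637/1664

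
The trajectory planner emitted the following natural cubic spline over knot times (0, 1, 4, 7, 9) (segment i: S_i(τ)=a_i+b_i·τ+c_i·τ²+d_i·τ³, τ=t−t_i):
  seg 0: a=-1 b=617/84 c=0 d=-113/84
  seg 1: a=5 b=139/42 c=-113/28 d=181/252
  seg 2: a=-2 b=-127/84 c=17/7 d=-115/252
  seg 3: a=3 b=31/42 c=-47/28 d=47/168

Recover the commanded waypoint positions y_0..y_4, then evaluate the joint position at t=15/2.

y_0=-1 y_1=5 y_2=-2 y_3=3 y_4=0
S(15/2) = 191/64

y_0 = S_0(0) = a_0 = -1
y_1 = S_1(0) = a_1 = 5
y_2 = S_2(0) = a_2 = -2
y_3 = S_3(0) = a_3 = 3
y_4 = S_3(2) = 0
t_q=15/2 is in segment 3 (τ=1/2); S_3(τ)=191/64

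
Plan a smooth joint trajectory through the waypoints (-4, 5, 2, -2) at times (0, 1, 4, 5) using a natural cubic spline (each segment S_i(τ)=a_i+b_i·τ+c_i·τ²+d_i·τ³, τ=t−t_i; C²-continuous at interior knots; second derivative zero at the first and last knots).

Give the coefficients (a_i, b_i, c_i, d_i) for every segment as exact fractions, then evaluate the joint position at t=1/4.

  seg 0: a=-4 b=566/55 c=0 d=-71/55
  seg 1: a=5 b=353/55 c=-213/55 d=7/15
  seg 2: a=2 b=-232/55 c=18/55 d=-6/55
S(1/4) = -1019/704

Δ: Δ0=9, Δ1=-1, Δ2=-4
row 1: diag=8, rhs=-60; c'=3/8, d'=-15/2
row 2: denom=8−3·3/8=55/8; d'=(-18−3·-15/2)/(55/8)=36/55
back: M2=36/55
back: M1=-15/2−3/8·36/55=-426/55
M: M0=0, M1=-426/55, M2=36/55, M3=0
seg 0: a=-4, c=M0/2=0, d=(M1−M0)/(6·1)=-71/55, b=Δ0−h0·(2M0+M1)/6=566/55
seg 1: a=5, c=M1/2=-213/55, d=(M2−M1)/(6·3)=7/15, b=Δ1−h1·(2M1+M2)/6=353/55
seg 2: a=2, c=M2/2=18/55, d=(M3−M2)/(6·1)=-6/55, b=Δ2−h2·(2M2+M3)/6=-232/55
t_q=1/4 → seg 0, τ=1/4; S=-4+566/55·τ+0·τ²+-71/55·τ³=-1019/704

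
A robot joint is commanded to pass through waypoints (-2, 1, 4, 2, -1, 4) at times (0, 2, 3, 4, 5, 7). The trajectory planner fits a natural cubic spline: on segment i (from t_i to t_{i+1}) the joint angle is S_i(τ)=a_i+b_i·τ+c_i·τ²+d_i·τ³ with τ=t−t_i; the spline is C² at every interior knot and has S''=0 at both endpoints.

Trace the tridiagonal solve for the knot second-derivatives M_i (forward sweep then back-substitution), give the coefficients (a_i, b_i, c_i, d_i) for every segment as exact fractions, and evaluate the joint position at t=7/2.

  seg 0: a=-2 b=549/986 c=0 d=465/1972
  seg 1: a=1 b=3339/986 c=1395/986 d=-888/493
  seg 2: a=4 b=801/986 c=-3933/986 d=20/17
  seg 3: a=2 b=-3585/986 c=-453/986 d=540/493
  seg 4: a=-1 b=-1251/986 c=2787/986 d=-929/1972
S(7/2) = 825/232

Δ: Δ0=3/2, Δ1=3, Δ2=-2, Δ3=-3, Δ4=5/2
row 1: diag=6, rhs=9; c'=1/6, d'=3/2
row 2: denom=4−1·1/6=23/6; d'=(-30−1·3/2)/(23/6)=-189/23
row 3: denom=4−1·6/23=86/23; d'=(-6−1·-189/23)/(86/23)=51/86
row 4: denom=6−1·23/86=493/86; d'=(33−1·51/86)/(493/86)=2787/493
back: M4=2787/493
back: M3=51/86−23/86·2787/493=-453/493
back: M2=-189/23−6/23·-453/493=-3933/493
back: M1=3/2−1/6·-3933/493=1395/493
M: M0=0, M1=1395/493, M2=-3933/493, M3=-453/493, M4=2787/493, M5=0
seg 0: a=-2, c=M0/2=0, d=(M1−M0)/(6·2)=465/1972, b=Δ0−h0·(2M0+M1)/6=549/986
seg 1: a=1, c=M1/2=1395/986, d=(M2−M1)/(6·1)=-888/493, b=Δ1−h1·(2M1+M2)/6=3339/986
seg 2: a=4, c=M2/2=-3933/986, d=(M3−M2)/(6·1)=20/17, b=Δ2−h2·(2M2+M3)/6=801/986
seg 3: a=2, c=M3/2=-453/986, d=(M4−M3)/(6·1)=540/493, b=Δ3−h3·(2M3+M4)/6=-3585/986
seg 4: a=-1, c=M4/2=2787/986, d=(M5−M4)/(6·2)=-929/1972, b=Δ4−h4·(2M4+M5)/6=-1251/986
t_q=7/2 → seg 2, τ=1/2; S=4+801/986·τ+-3933/986·τ²+20/17·τ³=825/232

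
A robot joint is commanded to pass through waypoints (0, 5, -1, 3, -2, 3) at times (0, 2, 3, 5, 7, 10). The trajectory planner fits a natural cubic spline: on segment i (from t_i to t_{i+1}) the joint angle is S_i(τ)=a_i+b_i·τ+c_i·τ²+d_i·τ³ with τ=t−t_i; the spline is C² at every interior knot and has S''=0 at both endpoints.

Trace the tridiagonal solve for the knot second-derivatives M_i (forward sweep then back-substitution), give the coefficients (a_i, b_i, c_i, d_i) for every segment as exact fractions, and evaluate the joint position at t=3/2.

  seg 0: a=0 b=21827/3630 c=0 d=-1594/1815
  seg 1: a=5 b=-16429/3630 c=-3188/605 d=13777/3630
  seg 2: a=-1 b=-607/165 c=7401/1210 d=-2974/1815
  seg 3: a=3 b=2041/1815 c=-899/242 d=13813/14520
  seg 4: a=-2 b=-8419/3630 c=4823/2420 d=-4823/21780
S(3/2) = 7327/1210

Δ: Δ0=5/2, Δ1=-6, Δ2=2, Δ3=-5/2, Δ4=5/3
row 1: diag=6, rhs=-51; c'=1/6, d'=-17/2
row 2: denom=6−1·1/6=35/6; d'=(48−1·-17/2)/(35/6)=339/35
row 3: denom=8−2·12/35=256/35; d'=(-27−2·339/35)/(256/35)=-1623/256
row 4: denom=10−2·35/128=605/64; d'=(25−2·-1623/256)/(605/64)=4823/1210
back: M4=4823/1210
back: M3=-1623/256−35/128·4823/1210=-899/121
back: M2=339/35−12/35·-899/121=7401/605
back: M1=-17/2−1/6·7401/605=-6376/605
M: M0=0, M1=-6376/605, M2=7401/605, M3=-899/121, M4=4823/1210, M5=0
seg 0: a=0, c=M0/2=0, d=(M1−M0)/(6·2)=-1594/1815, b=Δ0−h0·(2M0+M1)/6=21827/3630
seg 1: a=5, c=M1/2=-3188/605, d=(M2−M1)/(6·1)=13777/3630, b=Δ1−h1·(2M1+M2)/6=-16429/3630
seg 2: a=-1, c=M2/2=7401/1210, d=(M3−M2)/(6·2)=-2974/1815, b=Δ2−h2·(2M2+M3)/6=-607/165
seg 3: a=3, c=M3/2=-899/242, d=(M4−M3)/(6·2)=13813/14520, b=Δ3−h3·(2M3+M4)/6=2041/1815
seg 4: a=-2, c=M4/2=4823/2420, d=(M5−M4)/(6·3)=-4823/21780, b=Δ4−h4·(2M4+M5)/6=-8419/3630
t_q=3/2 → seg 0, τ=3/2; S=0+21827/3630·τ+0·τ²+-1594/1815·τ³=7327/1210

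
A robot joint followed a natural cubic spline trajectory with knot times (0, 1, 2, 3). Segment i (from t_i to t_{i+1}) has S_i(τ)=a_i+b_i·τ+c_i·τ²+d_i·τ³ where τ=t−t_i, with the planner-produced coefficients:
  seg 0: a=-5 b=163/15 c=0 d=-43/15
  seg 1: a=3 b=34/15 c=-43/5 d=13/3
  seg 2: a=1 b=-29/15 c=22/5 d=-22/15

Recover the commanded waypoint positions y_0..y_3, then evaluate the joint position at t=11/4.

y_0=-5 y_1=3 y_2=1 y_3=2
S(11/4) = 45/32

y_0 = S_0(0) = a_0 = -5
y_1 = S_1(0) = a_1 = 3
y_2 = S_2(0) = a_2 = 1
y_3 = S_2(1) = 2
t_q=11/4 is in segment 2 (τ=3/4); S_2(τ)=45/32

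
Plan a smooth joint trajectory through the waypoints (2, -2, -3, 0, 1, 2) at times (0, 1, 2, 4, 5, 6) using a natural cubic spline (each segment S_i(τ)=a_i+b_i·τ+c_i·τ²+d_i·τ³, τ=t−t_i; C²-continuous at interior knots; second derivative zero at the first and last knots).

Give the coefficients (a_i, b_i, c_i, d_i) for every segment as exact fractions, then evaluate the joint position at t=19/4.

  seg 0: a=2 b=-1443/310 c=0 d=203/310
  seg 1: a=-2 b=-417/155 c=609/310 d=-17/62
  seg 2: a=-3 b=129/310 c=177/155 d=-3/10
  seg 3: a=0 b=429/310 c=-102/155 d=17/62
  seg 4: a=1 b=138/155 c=51/310 d=-17/310
S(19/4) = 15543/19840

Δ: Δ0=-4, Δ1=-1, Δ2=3/2, Δ3=1, Δ4=1
row 1: diag=4, rhs=18; c'=1/4, d'=9/2
row 2: denom=6−1·1/4=23/4; d'=(15−1·9/2)/(23/4)=42/23
row 3: denom=6−2·8/23=122/23; d'=(-3−2·42/23)/(122/23)=-153/122
row 4: denom=4−1·23/122=465/122; d'=(0−1·-153/122)/(465/122)=51/155
back: M4=51/155
back: M3=-153/122−23/122·51/155=-204/155
back: M2=42/23−8/23·-204/155=354/155
back: M1=9/2−1/4·354/155=609/155
M: M0=0, M1=609/155, M2=354/155, M3=-204/155, M4=51/155, M5=0
seg 0: a=2, c=M0/2=0, d=(M1−M0)/(6·1)=203/310, b=Δ0−h0·(2M0+M1)/6=-1443/310
seg 1: a=-2, c=M1/2=609/310, d=(M2−M1)/(6·1)=-17/62, b=Δ1−h1·(2M1+M2)/6=-417/155
seg 2: a=-3, c=M2/2=177/155, d=(M3−M2)/(6·2)=-3/10, b=Δ2−h2·(2M2+M3)/6=129/310
seg 3: a=0, c=M3/2=-102/155, d=(M4−M3)/(6·1)=17/62, b=Δ3−h3·(2M3+M4)/6=429/310
seg 4: a=1, c=M4/2=51/310, d=(M5−M4)/(6·1)=-17/310, b=Δ4−h4·(2M4+M5)/6=138/155
t_q=19/4 → seg 3, τ=3/4; S=0+429/310·τ+-102/155·τ²+17/62·τ³=15543/19840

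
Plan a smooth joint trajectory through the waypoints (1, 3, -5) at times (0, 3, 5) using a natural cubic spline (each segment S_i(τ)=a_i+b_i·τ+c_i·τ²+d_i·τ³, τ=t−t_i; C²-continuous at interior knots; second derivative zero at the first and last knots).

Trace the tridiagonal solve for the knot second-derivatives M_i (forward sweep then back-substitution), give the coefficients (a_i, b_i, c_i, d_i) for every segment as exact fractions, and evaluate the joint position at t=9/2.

Δ: Δ0=2/3, Δ1=-4
row 1: diag=10, rhs=-28; c'=1/5, d'=-14/5
back: M1=-14/5
M: M0=0, M1=-14/5, M2=0
seg 0: a=1, c=M0/2=0, d=(M1−M0)/(6·3)=-7/45, b=Δ0−h0·(2M0+M1)/6=31/15
seg 1: a=3, c=M1/2=-7/5, d=(M2−M1)/(6·2)=7/30, b=Δ1−h1·(2M1+M2)/6=-32/15
t_q=9/2 → seg 1, τ=3/2; S=3+-32/15·τ+-7/5·τ²+7/30·τ³=-41/16

  seg 0: a=1 b=31/15 c=0 d=-7/45
  seg 1: a=3 b=-32/15 c=-7/5 d=7/30
S(9/2) = -41/16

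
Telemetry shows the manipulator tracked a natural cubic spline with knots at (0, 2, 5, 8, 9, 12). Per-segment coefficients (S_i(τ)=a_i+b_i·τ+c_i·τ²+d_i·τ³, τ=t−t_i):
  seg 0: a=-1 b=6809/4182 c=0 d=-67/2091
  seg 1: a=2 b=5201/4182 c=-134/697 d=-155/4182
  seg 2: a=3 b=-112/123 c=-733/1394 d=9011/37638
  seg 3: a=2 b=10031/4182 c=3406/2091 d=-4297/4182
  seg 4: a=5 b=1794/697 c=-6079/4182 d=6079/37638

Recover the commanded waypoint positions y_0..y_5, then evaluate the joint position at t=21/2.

y_0=-1 y_1=2 y_2=3 y_3=2 y_4=5 y_5=4
S(21/2) = 68421/11152

y_0 = S_0(0) = a_0 = -1
y_1 = S_1(0) = a_1 = 2
y_2 = S_2(0) = a_2 = 3
y_3 = S_3(0) = a_3 = 2
y_4 = S_4(0) = a_4 = 5
y_5 = S_4(3) = 4
t_q=21/2 is in segment 4 (τ=3/2); S_4(τ)=68421/11152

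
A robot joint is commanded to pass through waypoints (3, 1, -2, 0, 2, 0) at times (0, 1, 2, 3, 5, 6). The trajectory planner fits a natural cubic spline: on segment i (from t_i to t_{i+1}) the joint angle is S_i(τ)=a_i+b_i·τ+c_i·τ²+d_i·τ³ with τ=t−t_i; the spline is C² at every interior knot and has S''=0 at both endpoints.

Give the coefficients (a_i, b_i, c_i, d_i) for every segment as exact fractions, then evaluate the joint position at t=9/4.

  seg 0: a=3 b=-105/76 c=0 d=-47/76
  seg 1: a=1 b=-123/38 c=-141/76 d=159/76
  seg 2: a=-2 b=-51/76 c=84/19 d=-7/4
  seg 3: a=0 b=111/38 c=-63/76 d=-5/76
  seg 4: a=2 b=-45/38 c=-93/76 d=31/76
S(9/4) = -9333/4864

Δ: Δ0=-2, Δ1=-3, Δ2=2, Δ3=1, Δ4=-2
row 1: diag=4, rhs=-6; c'=1/4, d'=-3/2
row 2: denom=4−1·1/4=15/4; d'=(30−1·-3/2)/(15/4)=42/5
row 3: denom=6−1·4/15=86/15; d'=(-6−1·42/5)/(86/15)=-108/43
row 4: denom=6−2·15/43=228/43; d'=(-18−2·-108/43)/(228/43)=-93/38
back: M4=-93/38
back: M3=-108/43−15/43·-93/38=-63/38
back: M2=42/5−4/15·-63/38=168/19
back: M1=-3/2−1/4·168/19=-141/38
M: M0=0, M1=-141/38, M2=168/19, M3=-63/38, M4=-93/38, M5=0
seg 0: a=3, c=M0/2=0, d=(M1−M0)/(6·1)=-47/76, b=Δ0−h0·(2M0+M1)/6=-105/76
seg 1: a=1, c=M1/2=-141/76, d=(M2−M1)/(6·1)=159/76, b=Δ1−h1·(2M1+M2)/6=-123/38
seg 2: a=-2, c=M2/2=84/19, d=(M3−M2)/(6·1)=-7/4, b=Δ2−h2·(2M2+M3)/6=-51/76
seg 3: a=0, c=M3/2=-63/76, d=(M4−M3)/(6·2)=-5/76, b=Δ3−h3·(2M3+M4)/6=111/38
seg 4: a=2, c=M4/2=-93/76, d=(M5−M4)/(6·1)=31/76, b=Δ4−h4·(2M4+M5)/6=-45/38
t_q=9/4 → seg 2, τ=1/4; S=-2+-51/76·τ+84/19·τ²+-7/4·τ³=-9333/4864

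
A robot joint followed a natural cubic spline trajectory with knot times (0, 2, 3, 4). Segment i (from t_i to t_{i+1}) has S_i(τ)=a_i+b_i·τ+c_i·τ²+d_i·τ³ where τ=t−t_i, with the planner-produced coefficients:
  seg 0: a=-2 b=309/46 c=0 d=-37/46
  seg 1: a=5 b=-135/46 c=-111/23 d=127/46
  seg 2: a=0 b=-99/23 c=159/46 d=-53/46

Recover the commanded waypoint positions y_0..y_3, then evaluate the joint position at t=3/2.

y_0 = S_0(0) = a_0 = -2
y_1 = S_1(0) = a_1 = 5
y_2 = S_2(0) = a_2 = 0
y_3 = S_2(1) = -2
t_q=3/2 is in segment 0 (τ=3/2); S_0(τ)=1973/368

y_0=-2 y_1=5 y_2=0 y_3=-2
S(3/2) = 1973/368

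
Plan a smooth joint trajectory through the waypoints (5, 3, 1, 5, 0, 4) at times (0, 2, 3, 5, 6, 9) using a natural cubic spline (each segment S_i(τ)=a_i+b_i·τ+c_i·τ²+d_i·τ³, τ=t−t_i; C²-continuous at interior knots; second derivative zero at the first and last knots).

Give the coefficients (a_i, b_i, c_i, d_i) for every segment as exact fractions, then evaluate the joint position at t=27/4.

  seg 0: a=5 b=-983/4359 c=0 d=-844/4359
  seg 1: a=3 b=-11111/4359 c=-1688/1453 d=7457/4359
  seg 2: a=1 b=1132/4359 c=5769/1453 d=-6757/4359
  seg 3: a=5 b=-10724/4359 c=-7745/1453 d=12164/4359
  seg 4: a=0 b=-20702/4359 c=4419/1453 d=-491/1453
S(27/4) = -185405/92992

Δ: Δ0=-1, Δ1=-2, Δ2=2, Δ3=-5, Δ4=4/3
row 1: diag=6, rhs=-6; c'=1/6, d'=-1
row 2: denom=6−1·1/6=35/6; d'=(24−1·-1)/(35/6)=30/7
row 3: denom=6−2·12/35=186/35; d'=(-42−2·30/7)/(186/35)=-295/31
row 4: denom=8−1·35/186=1453/186; d'=(38−1·-295/31)/(1453/186)=8838/1453
back: M4=8838/1453
back: M3=-295/31−35/186·8838/1453=-15490/1453
back: M2=30/7−12/35·-15490/1453=11538/1453
back: M1=-1−1/6·11538/1453=-3376/1453
M: M0=0, M1=-3376/1453, M2=11538/1453, M3=-15490/1453, M4=8838/1453, M5=0
seg 0: a=5, c=M0/2=0, d=(M1−M0)/(6·2)=-844/4359, b=Δ0−h0·(2M0+M1)/6=-983/4359
seg 1: a=3, c=M1/2=-1688/1453, d=(M2−M1)/(6·1)=7457/4359, b=Δ1−h1·(2M1+M2)/6=-11111/4359
seg 2: a=1, c=M2/2=5769/1453, d=(M3−M2)/(6·2)=-6757/4359, b=Δ2−h2·(2M2+M3)/6=1132/4359
seg 3: a=5, c=M3/2=-7745/1453, d=(M4−M3)/(6·1)=12164/4359, b=Δ3−h3·(2M3+M4)/6=-10724/4359
seg 4: a=0, c=M4/2=4419/1453, d=(M5−M4)/(6·3)=-491/1453, b=Δ4−h4·(2M4+M5)/6=-20702/4359
t_q=27/4 → seg 4, τ=3/4; S=0+-20702/4359·τ+4419/1453·τ²+-491/1453·τ³=-185405/92992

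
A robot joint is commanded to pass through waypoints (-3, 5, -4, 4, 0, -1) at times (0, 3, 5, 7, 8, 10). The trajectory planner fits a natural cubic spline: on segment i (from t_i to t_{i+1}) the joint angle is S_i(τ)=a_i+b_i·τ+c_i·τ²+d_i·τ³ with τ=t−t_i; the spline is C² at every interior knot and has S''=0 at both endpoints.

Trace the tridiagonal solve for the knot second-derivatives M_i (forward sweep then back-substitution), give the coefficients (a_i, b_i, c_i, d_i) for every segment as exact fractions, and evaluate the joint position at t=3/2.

Δ: Δ0=8/3, Δ1=-9/2, Δ2=4, Δ3=-4, Δ4=-1/2
row 1: diag=10, rhs=-43; c'=1/5, d'=-43/10
row 2: denom=8−2·1/5=38/5; d'=(51−2·-43/10)/(38/5)=149/19
row 3: denom=6−2·5/19=104/19; d'=(-48−2·149/19)/(104/19)=-605/52
row 4: denom=6−1·19/104=605/104; d'=(21−1·-605/52)/(605/104)=3394/605
back: M4=3394/605
back: M3=-605/52−19/104·3394/605=-7659/605
back: M2=149/19−5/19·-7659/605=1352/121
back: M1=-43/10−1/5·1352/121=-7907/1210
M: M0=0, M1=-7907/1210, M2=1352/121, M3=-7659/605, M4=3394/605, M5=0
seg 0: a=-3, c=M0/2=0, d=(M1−M0)/(6·3)=-7907/21780, b=Δ0−h0·(2M0+M1)/6=43081/7260
seg 1: a=5, c=M1/2=-7907/2420, d=(M2−M1)/(6·2)=21427/14520, b=Δ1−h1·(2M1+M2)/6=-14041/3630
seg 2: a=-4, c=M2/2=676/121, d=(M3−M2)/(6·2)=-14419/7260, b=Δ2−h2·(2M2+M3)/6=1399/1815
seg 3: a=4, c=M3/2=-7659/1210, d=(M4−M3)/(6·1)=11053/3630, b=Δ3−h3·(2M3+M4)/6=-118/165
seg 4: a=0, c=M4/2=1697/605, d=(M5−M4)/(6·2)=-1697/3630, b=Δ4−h4·(2M4+M5)/6=-15391/3630
t_q=3/2 → seg 0, τ=3/2; S=-3+43081/7260·τ+0·τ²+-7907/21780·τ³=90523/19360

  seg 0: a=-3 b=43081/7260 c=0 d=-7907/21780
  seg 1: a=5 b=-14041/3630 c=-7907/2420 d=21427/14520
  seg 2: a=-4 b=1399/1815 c=676/121 d=-14419/7260
  seg 3: a=4 b=-118/165 c=-7659/1210 d=11053/3630
  seg 4: a=0 b=-15391/3630 c=1697/605 d=-1697/3630
S(3/2) = 90523/19360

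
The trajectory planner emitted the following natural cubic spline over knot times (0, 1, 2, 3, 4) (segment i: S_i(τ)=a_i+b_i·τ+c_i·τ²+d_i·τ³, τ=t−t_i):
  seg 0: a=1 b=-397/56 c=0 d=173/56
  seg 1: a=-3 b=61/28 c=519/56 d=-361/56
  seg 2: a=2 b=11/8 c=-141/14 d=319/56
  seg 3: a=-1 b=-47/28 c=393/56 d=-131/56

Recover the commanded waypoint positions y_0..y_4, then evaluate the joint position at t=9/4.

y_0 = S_0(0) = a_0 = 1
y_1 = S_1(0) = a_1 = -3
y_2 = S_2(0) = a_2 = 2
y_3 = S_3(0) = a_3 = -1
y_4 = S_3(1) = 2
t_q=9/4 is in segment 2 (τ=1/4); S_2(τ)=6463/3584

y_0=1 y_1=-3 y_2=2 y_3=-1 y_4=2
S(9/4) = 6463/3584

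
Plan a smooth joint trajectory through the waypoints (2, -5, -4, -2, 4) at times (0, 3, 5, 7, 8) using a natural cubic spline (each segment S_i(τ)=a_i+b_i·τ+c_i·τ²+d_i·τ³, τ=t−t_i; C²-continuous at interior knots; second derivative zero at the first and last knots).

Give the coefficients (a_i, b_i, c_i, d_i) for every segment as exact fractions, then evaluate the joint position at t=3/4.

  seg 0: a=2 b=-10/3 c=0 d=1/9
  seg 1: a=-5 b=-1/3 c=1 d=-7/24
  seg 2: a=-4 b=1/6 c=-3/4 d=7/12
  seg 3: a=-2 b=25/6 c=11/4 d=-11/12
S(3/4) = -29/64

Δ: Δ0=-7/3, Δ1=1/2, Δ2=1, Δ3=6
row 1: diag=10, rhs=17; c'=1/5, d'=17/10
row 2: denom=8−2·1/5=38/5; d'=(3−2·17/10)/(38/5)=-1/19
row 3: denom=6−2·5/19=104/19; d'=(30−2·-1/19)/(104/19)=11/2
back: M3=11/2
back: M2=-1/19−5/19·11/2=-3/2
back: M1=17/10−1/5·-3/2=2
M: M0=0, M1=2, M2=-3/2, M3=11/2, M4=0
seg 0: a=2, c=M0/2=0, d=(M1−M0)/(6·3)=1/9, b=Δ0−h0·(2M0+M1)/6=-10/3
seg 1: a=-5, c=M1/2=1, d=(M2−M1)/(6·2)=-7/24, b=Δ1−h1·(2M1+M2)/6=-1/3
seg 2: a=-4, c=M2/2=-3/4, d=(M3−M2)/(6·2)=7/12, b=Δ2−h2·(2M2+M3)/6=1/6
seg 3: a=-2, c=M3/2=11/4, d=(M4−M3)/(6·1)=-11/12, b=Δ3−h3·(2M3+M4)/6=25/6
t_q=3/4 → seg 0, τ=3/4; S=2+-10/3·τ+0·τ²+1/9·τ³=-29/64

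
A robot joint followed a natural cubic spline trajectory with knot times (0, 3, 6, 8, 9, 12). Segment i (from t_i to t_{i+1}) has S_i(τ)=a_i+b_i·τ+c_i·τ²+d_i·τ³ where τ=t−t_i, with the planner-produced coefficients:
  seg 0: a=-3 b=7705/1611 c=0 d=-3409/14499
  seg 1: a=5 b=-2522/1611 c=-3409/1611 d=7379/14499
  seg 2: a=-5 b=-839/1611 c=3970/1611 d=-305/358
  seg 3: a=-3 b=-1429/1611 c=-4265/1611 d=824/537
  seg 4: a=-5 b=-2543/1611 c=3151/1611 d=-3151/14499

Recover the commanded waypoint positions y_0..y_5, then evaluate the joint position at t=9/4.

y_0=-3 y_1=5 y_2=-5 y_3=-3 y_4=-5 y_5=2
S(9/4) = 58231/11456

y_0 = S_0(0) = a_0 = -3
y_1 = S_1(0) = a_1 = 5
y_2 = S_2(0) = a_2 = -5
y_3 = S_3(0) = a_3 = -3
y_4 = S_4(0) = a_4 = -5
y_5 = S_4(3) = 2
t_q=9/4 is in segment 0 (τ=9/4); S_0(τ)=58231/11456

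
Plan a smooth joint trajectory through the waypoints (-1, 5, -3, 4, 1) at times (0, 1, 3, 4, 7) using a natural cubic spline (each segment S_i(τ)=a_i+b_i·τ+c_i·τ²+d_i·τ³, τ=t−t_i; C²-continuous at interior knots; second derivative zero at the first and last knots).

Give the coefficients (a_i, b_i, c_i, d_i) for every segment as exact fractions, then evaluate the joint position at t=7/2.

Δ: Δ0=6, Δ1=-4, Δ2=7, Δ3=-1
row 1: diag=6, rhs=-60; c'=1/3, d'=-10
row 2: denom=6−2·1/3=16/3; d'=(66−2·-10)/(16/3)=129/8
row 3: denom=8−1·3/16=125/16; d'=(-48−1·129/8)/(125/16)=-1026/125
back: M3=-1026/125
back: M2=129/8−3/16·-1026/125=2208/125
back: M1=-10−1/3·2208/125=-1986/125
M: M0=0, M1=-1986/125, M2=2208/125, M3=-1026/125, M4=0
seg 0: a=-1, c=M0/2=0, d=(M1−M0)/(6·1)=-331/125, b=Δ0−h0·(2M0+M1)/6=1081/125
seg 1: a=5, c=M1/2=-993/125, d=(M2−M1)/(6·2)=699/250, b=Δ1−h1·(2M1+M2)/6=88/125
seg 2: a=-3, c=M2/2=1104/125, d=(M3−M2)/(6·1)=-539/125, b=Δ2−h2·(2M2+M3)/6=62/25
seg 3: a=4, c=M3/2=-513/125, d=(M4−M3)/(6·3)=57/125, b=Δ3−h3·(2M3+M4)/6=901/125
t_q=7/2 → seg 2, τ=1/2; S=-3+62/25·τ+1104/125·τ²+-539/125·τ³=-91/1000

  seg 0: a=-1 b=1081/125 c=0 d=-331/125
  seg 1: a=5 b=88/125 c=-993/125 d=699/250
  seg 2: a=-3 b=62/25 c=1104/125 d=-539/125
  seg 3: a=4 b=901/125 c=-513/125 d=57/125
S(7/2) = -91/1000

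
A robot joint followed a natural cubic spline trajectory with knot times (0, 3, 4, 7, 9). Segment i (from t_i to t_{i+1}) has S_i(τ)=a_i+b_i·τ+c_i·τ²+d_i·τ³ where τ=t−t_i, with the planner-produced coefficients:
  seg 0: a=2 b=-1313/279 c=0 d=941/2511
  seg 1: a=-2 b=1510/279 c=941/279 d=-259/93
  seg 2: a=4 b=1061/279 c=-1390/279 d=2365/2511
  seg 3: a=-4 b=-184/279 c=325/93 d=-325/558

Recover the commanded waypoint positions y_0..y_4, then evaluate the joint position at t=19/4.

y_0=2 y_1=-2 y_2=4 y_3=-4 y_4=4
S(19/4) = 8823/1984

y_0 = S_0(0) = a_0 = 2
y_1 = S_1(0) = a_1 = -2
y_2 = S_2(0) = a_2 = 4
y_3 = S_3(0) = a_3 = -4
y_4 = S_3(2) = 4
t_q=19/4 is in segment 2 (τ=3/4); S_2(τ)=8823/1984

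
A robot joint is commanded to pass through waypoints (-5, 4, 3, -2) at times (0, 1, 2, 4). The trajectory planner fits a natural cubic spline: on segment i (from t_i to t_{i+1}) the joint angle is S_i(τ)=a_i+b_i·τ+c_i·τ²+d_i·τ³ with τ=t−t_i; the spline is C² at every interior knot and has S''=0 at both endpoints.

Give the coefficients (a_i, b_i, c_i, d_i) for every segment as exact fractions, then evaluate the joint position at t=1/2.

Δ: Δ0=9, Δ1=-1, Δ2=-5/2
row 1: diag=4, rhs=-60; c'=1/4, d'=-15
row 2: denom=6−1·1/4=23/4; d'=(-9−1·-15)/(23/4)=24/23
back: M2=24/23
back: M1=-15−1/4·24/23=-351/23
M: M0=0, M1=-351/23, M2=24/23, M3=0
seg 0: a=-5, c=M0/2=0, d=(M1−M0)/(6·1)=-117/46, b=Δ0−h0·(2M0+M1)/6=531/46
seg 1: a=4, c=M1/2=-351/46, d=(M2−M1)/(6·1)=125/46, b=Δ1−h1·(2M1+M2)/6=90/23
seg 2: a=3, c=M2/2=12/23, d=(M3−M2)/(6·2)=-2/23, b=Δ2−h2·(2M2+M3)/6=-147/46
t_q=1/2 → seg 0, τ=1/2; S=-5+531/46·τ+0·τ²+-117/46·τ³=167/368

  seg 0: a=-5 b=531/46 c=0 d=-117/46
  seg 1: a=4 b=90/23 c=-351/46 d=125/46
  seg 2: a=3 b=-147/46 c=12/23 d=-2/23
S(1/2) = 167/368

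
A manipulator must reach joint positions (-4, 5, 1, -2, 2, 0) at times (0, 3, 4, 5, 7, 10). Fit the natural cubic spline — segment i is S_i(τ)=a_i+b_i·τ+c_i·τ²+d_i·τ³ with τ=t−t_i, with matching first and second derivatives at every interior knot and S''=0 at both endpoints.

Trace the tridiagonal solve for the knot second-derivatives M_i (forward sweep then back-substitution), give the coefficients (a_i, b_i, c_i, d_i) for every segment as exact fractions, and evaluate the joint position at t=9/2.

  seg 0: a=-4 b=1183/207 c=0 d=-562/1863
  seg 1: a=5 b=-503/207 c=-562/207 d=79/69
  seg 2: a=1 b=-916/207 c=149/207 d=146/207
  seg 3: a=-2 b=-20/23 c=587/207 d=-145/207
  seg 4: a=2 b=428/207 c=-283/207 d=283/1863
S(9/2) = -17/18

Δ: Δ0=3, Δ1=-4, Δ2=-3, Δ3=2, Δ4=-2/3
row 1: diag=8, rhs=-42; c'=1/8, d'=-21/4
row 2: denom=4−1·1/8=31/8; d'=(6−1·-21/4)/(31/8)=90/31
row 3: denom=6−1·8/31=178/31; d'=(30−1·90/31)/(178/31)=420/89
row 4: denom=10−2·31/89=828/89; d'=(-16−2·420/89)/(828/89)=-566/207
back: M4=-566/207
back: M3=420/89−31/89·-566/207=1174/207
back: M2=90/31−8/31·1174/207=298/207
back: M1=-21/4−1/8·298/207=-1124/207
M: M0=0, M1=-1124/207, M2=298/207, M3=1174/207, M4=-566/207, M5=0
seg 0: a=-4, c=M0/2=0, d=(M1−M0)/(6·3)=-562/1863, b=Δ0−h0·(2M0+M1)/6=1183/207
seg 1: a=5, c=M1/2=-562/207, d=(M2−M1)/(6·1)=79/69, b=Δ1−h1·(2M1+M2)/6=-503/207
seg 2: a=1, c=M2/2=149/207, d=(M3−M2)/(6·1)=146/207, b=Δ2−h2·(2M2+M3)/6=-916/207
seg 3: a=-2, c=M3/2=587/207, d=(M4−M3)/(6·2)=-145/207, b=Δ3−h3·(2M3+M4)/6=-20/23
seg 4: a=2, c=M4/2=-283/207, d=(M5−M4)/(6·3)=283/1863, b=Δ4−h4·(2M4+M5)/6=428/207
t_q=9/2 → seg 2, τ=1/2; S=1+-916/207·τ+149/207·τ²+146/207·τ³=-17/18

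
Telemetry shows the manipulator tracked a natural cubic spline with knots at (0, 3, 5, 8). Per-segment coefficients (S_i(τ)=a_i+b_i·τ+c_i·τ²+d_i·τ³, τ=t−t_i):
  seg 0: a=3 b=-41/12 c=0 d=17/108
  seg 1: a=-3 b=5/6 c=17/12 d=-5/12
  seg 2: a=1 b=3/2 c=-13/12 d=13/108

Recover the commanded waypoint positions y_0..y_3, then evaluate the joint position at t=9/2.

y_0 = S_0(0) = a_0 = 3
y_1 = S_1(0) = a_1 = -3
y_2 = S_2(0) = a_2 = 1
y_3 = S_2(3) = -1
t_q=9/2 is in segment 1 (τ=3/2); S_1(τ)=1/32

y_0=3 y_1=-3 y_2=1 y_3=-1
S(9/2) = 1/32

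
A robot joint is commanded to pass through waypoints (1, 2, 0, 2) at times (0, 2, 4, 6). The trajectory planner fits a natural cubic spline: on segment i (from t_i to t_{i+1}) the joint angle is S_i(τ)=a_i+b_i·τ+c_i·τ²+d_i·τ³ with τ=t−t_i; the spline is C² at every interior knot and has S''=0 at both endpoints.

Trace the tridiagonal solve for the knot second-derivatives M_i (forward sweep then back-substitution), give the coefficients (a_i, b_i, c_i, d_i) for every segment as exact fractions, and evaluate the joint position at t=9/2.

Δ: Δ0=1/2, Δ1=-1, Δ2=1
row 1: diag=8, rhs=-9; c'=1/4, d'=-9/8
row 2: denom=8−2·1/4=15/2; d'=(12−2·-9/8)/(15/2)=19/10
back: M2=19/10
back: M1=-9/8−1/4·19/10=-8/5
M: M0=0, M1=-8/5, M2=19/10, M3=0
seg 0: a=1, c=M0/2=0, d=(M1−M0)/(6·2)=-2/15, b=Δ0−h0·(2M0+M1)/6=31/30
seg 1: a=2, c=M1/2=-4/5, d=(M2−M1)/(6·2)=7/24, b=Δ1−h1·(2M1+M2)/6=-17/30
seg 2: a=0, c=M2/2=19/20, d=(M3−M2)/(6·2)=-19/120, b=Δ2−h2·(2M2+M3)/6=-4/15
t_q=9/2 → seg 2, τ=1/2; S=0+-4/15·τ+19/20·τ²+-19/120·τ³=27/320

  seg 0: a=1 b=31/30 c=0 d=-2/15
  seg 1: a=2 b=-17/30 c=-4/5 d=7/24
  seg 2: a=0 b=-4/15 c=19/20 d=-19/120
S(9/2) = 27/320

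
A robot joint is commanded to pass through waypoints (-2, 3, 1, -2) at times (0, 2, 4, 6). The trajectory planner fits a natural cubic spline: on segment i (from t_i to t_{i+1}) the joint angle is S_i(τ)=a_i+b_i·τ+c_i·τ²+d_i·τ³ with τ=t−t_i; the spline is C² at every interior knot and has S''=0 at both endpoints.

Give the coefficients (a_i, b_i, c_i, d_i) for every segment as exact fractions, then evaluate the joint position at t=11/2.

  seg 0: a=-2 b=17/5 c=0 d=-9/40
  seg 1: a=3 b=7/10 c=-27/20 d=1/4
  seg 2: a=1 b=-17/10 c=3/20 d=-1/40
S(11/2) = -83/64

Δ: Δ0=5/2, Δ1=-1, Δ2=-3/2
row 1: diag=8, rhs=-21; c'=1/4, d'=-21/8
row 2: denom=8−2·1/4=15/2; d'=(-3−2·-21/8)/(15/2)=3/10
back: M2=3/10
back: M1=-21/8−1/4·3/10=-27/10
M: M0=0, M1=-27/10, M2=3/10, M3=0
seg 0: a=-2, c=M0/2=0, d=(M1−M0)/(6·2)=-9/40, b=Δ0−h0·(2M0+M1)/6=17/5
seg 1: a=3, c=M1/2=-27/20, d=(M2−M1)/(6·2)=1/4, b=Δ1−h1·(2M1+M2)/6=7/10
seg 2: a=1, c=M2/2=3/20, d=(M3−M2)/(6·2)=-1/40, b=Δ2−h2·(2M2+M3)/6=-17/10
t_q=11/2 → seg 2, τ=3/2; S=1+-17/10·τ+3/20·τ²+-1/40·τ³=-83/64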